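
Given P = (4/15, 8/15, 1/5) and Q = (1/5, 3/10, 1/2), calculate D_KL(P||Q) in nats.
0.2003 nats

KL divergence: D_KL(P||Q) = Σ p(x) log(p(x)/q(x))

Computing term by term:
  x=0: 4/15 × log_e[(4/15)/(1/5)] = 4/15 × 0.2877 = 0.0767
  x=1: 8/15 × log_e[(8/15)/(3/10)] = 8/15 × 0.5754 = 0.3069
  x=2: 1/5 × log_e[(1/5)/(1/2)] = 1/5 × -0.9163 = -0.1833

D_KL(P||Q) = 0.2003 nats

Note: KL divergence is always non-negative and equals 0 iff P = Q.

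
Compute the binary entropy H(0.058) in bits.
0.3195 bits

The binary entropy function is:
H(p) = -p log(p) - (1-p) log(1-p)

H(0.058) = -0.058 × log_2(0.058) - 0.942 × log_2(0.942)
H(0.058) = 0.3195 bits

Note: Binary entropy is maximized at p=0.5 (H=1 bit) and minimized at p=0 or p=1 (H=0).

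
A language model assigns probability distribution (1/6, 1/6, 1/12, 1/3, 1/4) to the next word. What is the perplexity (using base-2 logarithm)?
4.5590

Perplexity is 2^H (or exp(H) for natural log).

First, H = -Σ p log p = 2.1887 bits
Perplexity = 2^2.1887 = 4.5590

Interpretation: The model's uncertainty is equivalent to choosing uniformly among 4.6 options.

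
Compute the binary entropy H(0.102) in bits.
0.4753 bits

The binary entropy function is:
H(p) = -p log(p) - (1-p) log(1-p)

H(0.102) = -0.102 × log_2(0.102) - 0.898 × log_2(0.898)
H(0.102) = 0.4753 bits

Note: Binary entropy is maximized at p=0.5 (H=1 bit) and minimized at p=0 or p=1 (H=0).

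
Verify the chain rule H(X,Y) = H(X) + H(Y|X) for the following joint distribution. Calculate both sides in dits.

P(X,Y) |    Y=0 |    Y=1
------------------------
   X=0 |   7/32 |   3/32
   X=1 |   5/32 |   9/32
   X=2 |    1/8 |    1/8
H(X,Y) = 0.7474, H(X) = 0.4654, H(Y|X) = 0.2820 (all in dits)

Chain rule: H(X,Y) = H(X) + H(Y|X)

Left side — joint entropy directly:
H(X,Y) = -Σ p(x,y) log p(x,y) = 0.7474 dits

Right side — compute H(Y|X) from the conditional distributions:
P(X) = (5/16, 7/16, 1/4), so H(X) = 0.4654 dits
H(Y|X) = Σ_x P(X=x) · H(Y|X=x):
  P(Y|X=0) = (7/10, 3/10), H(Y|X=0) = 0.2653, weight P(X=0) = 5/16
  P(Y|X=1) = (5/14, 9/14), H(Y|X=1) = 0.2831, weight P(X=1) = 7/16
  P(Y|X=2) = (1/2, 1/2), H(Y|X=2) = 0.3010, weight P(X=2) = 1/4
H(Y|X) = 0.2820 dits

H(X) + H(Y|X) = 0.4654 + 0.2820 = 0.7474 dits

Both sides equal 0.7474 dits. ✓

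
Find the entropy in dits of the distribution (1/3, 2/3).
0.2764 dits

Shannon entropy is H(X) = -Σ p(x) log p(x).

For P = (1/3, 2/3):
H = -1/3 × log_10(1/3) -2/3 × log_10(2/3)
H = 0.2764 dits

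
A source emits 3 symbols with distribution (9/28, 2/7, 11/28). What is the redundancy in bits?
0.0127 bits

Redundancy measures how far a source is from maximum entropy:
R = H_max - H(X)

Maximum entropy for 3 symbols: H_max = log_2(3) = 1.5850 bits
Actual entropy: H(X) = 1.5722 bits
Redundancy: R = 1.5850 - 1.5722 = 0.0127 bits

This redundancy represents potential for compression: the source could be compressed by 0.0127 bits per symbol.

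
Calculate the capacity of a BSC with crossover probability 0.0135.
0.8968 bits

For a binary symmetric channel (BSC) with error probability p:
Capacity C = 1 - H(p) bits per symbol

where H(p) = -p log₂(p) - (1-p) log₂(1-p) is the binary entropy function.

H(0.0135) = 0.1032 bits
C = 1 - 0.1032 = 0.8968 bits per symbol

This means we can reliably transmit up to 0.8968 bits of information per channel use.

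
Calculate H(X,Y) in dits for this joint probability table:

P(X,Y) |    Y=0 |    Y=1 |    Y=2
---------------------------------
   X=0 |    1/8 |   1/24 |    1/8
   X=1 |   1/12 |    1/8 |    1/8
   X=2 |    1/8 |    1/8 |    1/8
0.9376 dits

Joint entropy is H(X,Y) = -Σ_{x,y} p(x,y) log p(x,y).

Summing over all non-zero entries:
H(X,Y) = -[1/8·log_10(1/8) + 1/24·log_10(1/24) + 1/8·log_10(1/8) + 1/12·log_10(1/12) + 1/8·log_10(1/8) + 1/8·log_10(1/8) + 1/8·log_10(1/8) + 1/8·log_10(1/8) + 1/8·log_10(1/8)]
H(X,Y) = 0.9376 dits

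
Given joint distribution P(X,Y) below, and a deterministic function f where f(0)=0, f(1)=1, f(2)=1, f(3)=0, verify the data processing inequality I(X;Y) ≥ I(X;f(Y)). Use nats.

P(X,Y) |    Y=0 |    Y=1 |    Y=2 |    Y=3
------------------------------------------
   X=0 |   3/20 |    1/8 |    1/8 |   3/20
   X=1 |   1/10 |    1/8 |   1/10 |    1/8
I(X;Y) = 0.0026, I(X;f(Y)) = 0.0010, inequality holds: 0.0026 ≥ 0.0010

Data Processing Inequality: For any Markov chain X → Y → Z, we have I(X;Y) ≥ I(X;Z).

Here Z = f(Y) is a deterministic function of Y, forming X → Y → Z.

Original I(X;Y) = 0.0026 nats

After applying f:
P(X,Z) where Z=f(Y):
- P(X,Z=0) = P(X,Y=0) + P(X,Y=3)
- P(X,Z=1) = P(X,Y=1) + P(X,Y=2)

I(X;Z) = I(X;f(Y)) = 0.0010 nats

Verification: 0.0026 ≥ 0.0010 ✓

Information cannot be created by processing; the function f can only lose information about X.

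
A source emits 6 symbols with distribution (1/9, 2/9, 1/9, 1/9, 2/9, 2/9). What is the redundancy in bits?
0.0817 bits

Redundancy measures how far a source is from maximum entropy:
R = H_max - H(X)

Maximum entropy for 6 symbols: H_max = log_2(6) = 2.5850 bits
Actual entropy: H(X) = 2.5033 bits
Redundancy: R = 2.5850 - 2.5033 = 0.0817 bits

This redundancy represents potential for compression: the source could be compressed by 0.0817 bits per symbol.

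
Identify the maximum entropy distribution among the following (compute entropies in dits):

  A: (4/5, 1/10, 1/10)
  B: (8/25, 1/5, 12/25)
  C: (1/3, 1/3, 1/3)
C

For a discrete distribution over n outcomes, entropy is maximized by the uniform distribution.

Computing entropies:
H(A) = 0.2775 dits
H(B) = 0.4512 dits
H(C) = 0.4771 dits

The uniform distribution (where all probabilities equal 1/3) achieves the maximum entropy of log_10(3) = 0.4771 dits.

Distribution C has the highest entropy.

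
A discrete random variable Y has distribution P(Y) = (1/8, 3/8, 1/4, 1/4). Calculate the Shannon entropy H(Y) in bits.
1.9056 bits

Shannon entropy is H(X) = -Σ p(x) log p(x).

For P = (1/8, 3/8, 1/4, 1/4):
H = -1/8 × log_2(1/8) -3/8 × log_2(3/8) -1/4 × log_2(1/4) -1/4 × log_2(1/4)
H = 1.9056 bits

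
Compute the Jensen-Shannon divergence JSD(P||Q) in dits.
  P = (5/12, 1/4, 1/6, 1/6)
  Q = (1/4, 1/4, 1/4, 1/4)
0.0082 dits

Jensen-Shannon divergence is:
JSD(P||Q) = 0.5 × D_KL(P||M) + 0.5 × D_KL(Q||M)
where M = 0.5 × (P + Q) is the mixture distribution.

M = 0.5 × (5/12, 1/4, 1/6, 1/6) + 0.5 × (1/4, 1/4, 1/4, 1/4) = (1/3, 1/4, 5/24, 5/24)

D_KL(P||M) = 0.0081 dits
D_KL(Q||M) = 0.0084 dits

JSD(P||Q) = 0.5 × 0.0081 + 0.5 × 0.0084 = 0.0082 dits

Unlike KL divergence, JSD is symmetric and bounded: 0 ≤ JSD ≤ log(2).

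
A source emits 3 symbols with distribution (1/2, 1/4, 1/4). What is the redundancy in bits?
0.0850 bits

Redundancy measures how far a source is from maximum entropy:
R = H_max - H(X)

Maximum entropy for 3 symbols: H_max = log_2(3) = 1.5850 bits
Actual entropy: H(X) = 1.5000 bits
Redundancy: R = 1.5850 - 1.5000 = 0.0850 bits

This redundancy represents potential for compression: the source could be compressed by 0.0850 bits per symbol.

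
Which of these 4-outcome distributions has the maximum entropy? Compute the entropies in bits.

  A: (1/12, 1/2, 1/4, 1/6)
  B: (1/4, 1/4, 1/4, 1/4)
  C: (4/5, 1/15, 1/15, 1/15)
B

For a discrete distribution over n outcomes, entropy is maximized by the uniform distribution.

Computing entropies:
H(A) = 1.7296 bits
H(B) = 2.0000 bits
H(C) = 1.0389 bits

The uniform distribution (where all probabilities equal 1/4) achieves the maximum entropy of log_2(4) = 2.0000 bits.

Distribution B has the highest entropy.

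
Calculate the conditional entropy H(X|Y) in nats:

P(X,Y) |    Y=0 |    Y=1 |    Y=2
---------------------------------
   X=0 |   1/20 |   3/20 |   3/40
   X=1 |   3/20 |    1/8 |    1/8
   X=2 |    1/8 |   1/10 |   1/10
1.0592 nats

Using the chain rule: H(X|Y) = H(X,Y) - H(Y)

First, compute H(X,Y) = 2.1535 nats

Marginal P(Y) = (13/40, 3/8, 3/10)
H(Y) = 1.0943 nats

H(X|Y) = H(X,Y) - H(Y) = 2.1535 - 1.0943 = 1.0592 nats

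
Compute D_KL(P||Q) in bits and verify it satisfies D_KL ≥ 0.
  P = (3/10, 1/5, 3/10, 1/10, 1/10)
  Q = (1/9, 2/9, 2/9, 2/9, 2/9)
0.2990 bits

KL divergence satisfies the Gibbs inequality: D_KL(P||Q) ≥ 0 for all distributions P, Q.

D_KL(P||Q) = Σ p(x) log(p(x)/q(x))
Term by term:
  x=0: 3/10 × log_2[(3/10)/(1/9)] = 0.4299
  x=1: 1/5 × log_2[(1/5)/(2/9)] = -0.0304
  x=2: 3/10 × log_2[(3/10)/(2/9)] = 0.1299
  x=3: 1/10 × log_2[(1/10)/(2/9)] = -0.1152
  x=4: 1/10 × log_2[(1/10)/(2/9)] = -0.1152
D_KL(P||Q) = 0.2990 bits

D_KL(P||Q) = 0.2990 ≥ 0 ✓

This non-negativity is a fundamental property: relative entropy cannot be negative because it measures how different Q is from P.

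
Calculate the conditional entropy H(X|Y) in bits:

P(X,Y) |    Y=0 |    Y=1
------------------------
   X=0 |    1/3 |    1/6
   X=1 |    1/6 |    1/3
0.9183 bits

Using the chain rule: H(X|Y) = H(X,Y) - H(Y)

First, compute H(X,Y) = 1.9183 bits

Marginal P(Y) = (1/2, 1/2)
H(Y) = 1.0000 bits

H(X|Y) = H(X,Y) - H(Y) = 1.9183 - 1.0000 = 0.9183 bits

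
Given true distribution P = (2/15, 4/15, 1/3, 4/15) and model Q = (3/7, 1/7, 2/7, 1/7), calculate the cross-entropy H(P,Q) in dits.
0.6811 dits

Cross-entropy: H(P,Q) = -Σ p(x) log q(x)

Alternatively: H(P,Q) = H(P) + D_KL(P||Q)
H(P) = 0.5819 dits
D_KL(P||Q) = 0.0993 dits

H(P,Q) = 0.5819 + 0.0993 = 0.6811 dits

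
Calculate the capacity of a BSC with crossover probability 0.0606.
0.6702 bits

For a binary symmetric channel (BSC) with error probability p:
Capacity C = 1 - H(p) bits per symbol

where H(p) = -p log₂(p) - (1-p) log₂(1-p) is the binary entropy function.

H(0.0606) = 0.3298 bits
C = 1 - 0.3298 = 0.6702 bits per symbol

This means we can reliably transmit up to 0.6702 bits of information per channel use.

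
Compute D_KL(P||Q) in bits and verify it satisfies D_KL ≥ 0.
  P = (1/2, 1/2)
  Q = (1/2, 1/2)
0.0000 bits

KL divergence satisfies the Gibbs inequality: D_KL(P||Q) ≥ 0 for all distributions P, Q.

D_KL(P||Q) = Σ p(x) log(p(x)/q(x))
Term by term:
  x=0: 1/2 × log_2[(1/2)/(1/2)] = 0.0000
  x=1: 1/2 × log_2[(1/2)/(1/2)] = 0.0000
D_KL(P||Q) = 0.0000 bits

D_KL(P||Q) = 0.0000 ≥ 0 ✓

This non-negativity is a fundamental property: relative entropy cannot be negative because it measures how different Q is from P.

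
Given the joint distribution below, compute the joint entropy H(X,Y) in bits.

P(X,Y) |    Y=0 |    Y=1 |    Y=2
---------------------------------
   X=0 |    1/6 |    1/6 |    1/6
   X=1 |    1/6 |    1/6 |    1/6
2.5850 bits

Joint entropy is H(X,Y) = -Σ_{x,y} p(x,y) log p(x,y).

Summing over all non-zero entries:
H(X,Y) = -[1/6·log_2(1/6) + 1/6·log_2(1/6) + 1/6·log_2(1/6) + 1/6·log_2(1/6) + 1/6·log_2(1/6) + 1/6·log_2(1/6)]
H(X,Y) = 2.5850 bits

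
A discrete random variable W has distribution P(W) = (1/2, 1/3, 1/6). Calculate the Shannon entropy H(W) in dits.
0.4392 dits

Shannon entropy is H(X) = -Σ p(x) log p(x).

For P = (1/2, 1/3, 1/6):
H = -1/2 × log_10(1/2) -1/3 × log_10(1/3) -1/6 × log_10(1/6)
H = 0.4392 dits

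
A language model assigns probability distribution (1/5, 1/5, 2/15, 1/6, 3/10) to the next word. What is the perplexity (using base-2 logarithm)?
4.8175

Perplexity is 2^H (or exp(H) for natural log).

First, H = -Σ p log p = 2.2683 bits
Perplexity = 2^2.2683 = 4.8175

Interpretation: The model's uncertainty is equivalent to choosing uniformly among 4.8 options.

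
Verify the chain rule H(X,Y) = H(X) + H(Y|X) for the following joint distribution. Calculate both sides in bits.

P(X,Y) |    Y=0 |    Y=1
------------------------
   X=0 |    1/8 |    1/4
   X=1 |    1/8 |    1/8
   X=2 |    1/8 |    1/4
H(X,Y) = 2.5000, H(X) = 1.5613, H(Y|X) = 0.9387 (all in bits)

Chain rule: H(X,Y) = H(X) + H(Y|X)

Left side — joint entropy directly:
H(X,Y) = -Σ p(x,y) log p(x,y) = 2.5000 bits

Right side — compute H(Y|X) from the conditional distributions:
P(X) = (3/8, 1/4, 3/8), so H(X) = 1.5613 bits
H(Y|X) = Σ_x P(X=x) · H(Y|X=x):
  P(Y|X=0) = (1/3, 2/3), H(Y|X=0) = 0.9183, weight P(X=0) = 3/8
  P(Y|X=1) = (1/2, 1/2), H(Y|X=1) = 1.0000, weight P(X=1) = 1/4
  P(Y|X=2) = (1/3, 2/3), H(Y|X=2) = 0.9183, weight P(X=2) = 3/8
H(Y|X) = 0.9387 bits

H(X) + H(Y|X) = 1.5613 + 0.9387 = 2.5000 bits

Both sides equal 2.5000 bits. ✓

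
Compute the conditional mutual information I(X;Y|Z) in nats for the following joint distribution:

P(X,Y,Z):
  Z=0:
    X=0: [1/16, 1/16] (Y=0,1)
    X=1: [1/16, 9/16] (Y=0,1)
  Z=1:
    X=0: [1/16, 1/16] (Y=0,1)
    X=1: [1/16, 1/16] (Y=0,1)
0.0481 nats

Conditional mutual information: I(X;Y|Z) = H(X|Z) + H(Y|Z) - H(X,Y|Z)

H(Z) = 0.5623
H(X,Z) = 1.0735 → H(X|Z) = 0.5112
H(Y,Z) = 1.0735 → H(Y|Z) = 0.5112
H(X,Y,Z) = 1.5366 → H(X,Y|Z) = 0.9743

I(X;Y|Z) = 0.5112 + 0.5112 - 0.9743 = 0.0481 nats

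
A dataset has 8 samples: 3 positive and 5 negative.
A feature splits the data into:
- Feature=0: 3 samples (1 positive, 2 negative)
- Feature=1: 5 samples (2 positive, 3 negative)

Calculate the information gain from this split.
0.0032 bits

Information Gain = H(Y) - H(Y|Feature)

Before split:
P(positive) = 3/8 = 0.3750
H(Y) = 0.9544 bits

After split:
Feature=0: H = 0.9183 bits (weight = 3/8)
Feature=1: H = 0.9710 bits (weight = 5/8)
H(Y|Feature) = (3/8)×0.9183 + (5/8)×0.9710 = 0.9512 bits

Information Gain = 0.9544 - 0.9512 = 0.0032 bits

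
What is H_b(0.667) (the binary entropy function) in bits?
0.9180 bits

The binary entropy function is:
H(p) = -p log(p) - (1-p) log(1-p)

H(0.667) = -0.667 × log_2(0.667) - 0.333 × log_2(0.333)
H(0.667) = 0.9180 bits

Note: Binary entropy is maximized at p=0.5 (H=1 bit) and minimized at p=0 or p=1 (H=0).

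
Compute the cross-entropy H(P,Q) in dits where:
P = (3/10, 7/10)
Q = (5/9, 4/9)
0.3231 dits

Cross-entropy: H(P,Q) = -Σ p(x) log q(x)

Alternatively: H(P,Q) = H(P) + D_KL(P||Q)
H(P) = 0.2653 dits
D_KL(P||Q) = 0.0578 dits

H(P,Q) = 0.2653 + 0.0578 = 0.3231 dits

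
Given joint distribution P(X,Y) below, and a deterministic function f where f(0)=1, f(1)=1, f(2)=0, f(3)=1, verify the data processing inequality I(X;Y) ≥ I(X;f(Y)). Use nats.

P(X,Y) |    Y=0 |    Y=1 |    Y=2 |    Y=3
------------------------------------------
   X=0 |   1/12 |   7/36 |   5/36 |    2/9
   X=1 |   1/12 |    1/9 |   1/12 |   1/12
I(X;Y) = 0.0122, I(X;f(Y)) = 0.0001, inequality holds: 0.0122 ≥ 0.0001

Data Processing Inequality: For any Markov chain X → Y → Z, we have I(X;Y) ≥ I(X;Z).

Here Z = f(Y) is a deterministic function of Y, forming X → Y → Z.

Original I(X;Y) = 0.0122 nats

After applying f:
P(X,Z) where Z=f(Y):
- P(X,Z=0) = P(X,Y=2)
- P(X,Z=1) = P(X,Y=0) + P(X,Y=1) + P(X,Y=3)

I(X;Z) = I(X;f(Y)) = 0.0001 nats

Verification: 0.0122 ≥ 0.0001 ✓

Information cannot be created by processing; the function f can only lose information about X.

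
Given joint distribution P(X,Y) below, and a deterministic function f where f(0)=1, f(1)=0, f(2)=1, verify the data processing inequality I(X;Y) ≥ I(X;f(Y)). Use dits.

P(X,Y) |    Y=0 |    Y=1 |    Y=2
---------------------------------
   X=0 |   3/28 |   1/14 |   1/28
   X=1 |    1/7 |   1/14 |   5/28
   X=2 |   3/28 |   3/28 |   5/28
I(X;Y) = 0.0166, I(X;f(Y)) = 0.0041, inequality holds: 0.0166 ≥ 0.0041

Data Processing Inequality: For any Markov chain X → Y → Z, we have I(X;Y) ≥ I(X;Z).

Here Z = f(Y) is a deterministic function of Y, forming X → Y → Z.

Original I(X;Y) = 0.0166 dits

After applying f:
P(X,Z) where Z=f(Y):
- P(X,Z=0) = P(X,Y=1)
- P(X,Z=1) = P(X,Y=0) + P(X,Y=2)

I(X;Z) = I(X;f(Y)) = 0.0041 dits

Verification: 0.0166 ≥ 0.0041 ✓

Information cannot be created by processing; the function f can only lose information about X.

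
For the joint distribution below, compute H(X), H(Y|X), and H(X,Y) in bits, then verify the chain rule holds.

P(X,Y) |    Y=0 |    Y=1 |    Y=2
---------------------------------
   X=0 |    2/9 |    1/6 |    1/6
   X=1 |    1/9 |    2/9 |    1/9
H(X,Y) = 2.5305, H(X) = 0.9911, H(Y|X) = 1.5394 (all in bits)

Chain rule: H(X,Y) = H(X) + H(Y|X)

Left side — joint entropy directly:
H(X,Y) = -Σ p(x,y) log p(x,y) = 2.5305 bits

Right side — compute H(Y|X) from the conditional distributions:
P(X) = (5/9, 4/9), so H(X) = 0.9911 bits
H(Y|X) = Σ_x P(X=x) · H(Y|X=x):
  P(Y|X=0) = (2/5, 3/10, 3/10), H(Y|X=0) = 1.5710, weight P(X=0) = 5/9
  P(Y|X=1) = (1/4, 1/2, 1/4), H(Y|X=1) = 1.5000, weight P(X=1) = 4/9
H(Y|X) = 1.5394 bits

H(X) + H(Y|X) = 0.9911 + 1.5394 = 2.5305 bits

Both sides equal 2.5305 bits. ✓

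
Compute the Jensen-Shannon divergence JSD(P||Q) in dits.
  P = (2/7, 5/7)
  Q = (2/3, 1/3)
0.0324 dits

Jensen-Shannon divergence is:
JSD(P||Q) = 0.5 × D_KL(P||M) + 0.5 × D_KL(Q||M)
where M = 0.5 × (P + Q) is the mixture distribution.

M = 0.5 × (2/7, 5/7) + 0.5 × (2/3, 1/3) = (10/21, 11/21)

D_KL(P||M) = 0.0328 dits
D_KL(Q||M) = 0.0320 dits

JSD(P||Q) = 0.5 × 0.0328 + 0.5 × 0.0320 = 0.0324 dits

Unlike KL divergence, JSD is symmetric and bounded: 0 ≤ JSD ≤ log(2).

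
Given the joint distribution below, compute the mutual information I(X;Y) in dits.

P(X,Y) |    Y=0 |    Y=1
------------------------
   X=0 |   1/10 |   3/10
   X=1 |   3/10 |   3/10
0.0140 dits

Mutual information: I(X;Y) = H(X) + H(Y) - H(X,Y)

Marginals:
P(X) = (2/5, 3/5), H(X) = 0.2923 dits
P(Y) = (2/5, 3/5), H(Y) = 0.2923 dits

Joint entropy: H(X,Y) = 0.5706 dits

I(X;Y) = 0.2923 + 0.2923 - 0.5706 = 0.0140 dits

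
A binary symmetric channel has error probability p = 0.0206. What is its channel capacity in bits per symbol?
0.8552 bits

For a binary symmetric channel (BSC) with error probability p:
Capacity C = 1 - H(p) bits per symbol

where H(p) = -p log₂(p) - (1-p) log₂(1-p) is the binary entropy function.

H(0.0206) = 0.1448 bits
C = 1 - 0.1448 = 0.8552 bits per symbol

This means we can reliably transmit up to 0.8552 bits of information per channel use.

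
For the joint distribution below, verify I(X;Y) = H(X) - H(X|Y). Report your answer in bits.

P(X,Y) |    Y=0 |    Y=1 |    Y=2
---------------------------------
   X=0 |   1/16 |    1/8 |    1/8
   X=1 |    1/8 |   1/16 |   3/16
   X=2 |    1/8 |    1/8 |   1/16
I(X;Y) = 0.0810 bits

Mutual information has multiple equivalent forms:
- I(X;Y) = H(X) - H(X|Y)
- I(X;Y) = H(Y) - H(Y|X)
- I(X;Y) = H(X) + H(Y) - H(X,Y)

Computing all quantities:
H(X) = 1.5794, H(Y) = 1.5794, H(X,Y) = 3.0778
H(X|Y) = 1.4984, H(Y|X) = 1.4984

Verification:
H(X) - H(X|Y) = 1.5794 - 1.4984 = 0.0810
H(Y) - H(Y|X) = 1.5794 - 1.4984 = 0.0810
H(X) + H(Y) - H(X,Y) = 1.5794 + 1.5794 - 3.0778 = 0.0810

All forms give I(X;Y) = 0.0810 bits. ✓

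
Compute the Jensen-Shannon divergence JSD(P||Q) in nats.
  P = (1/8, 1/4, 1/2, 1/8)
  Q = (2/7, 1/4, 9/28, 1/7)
0.0262 nats

Jensen-Shannon divergence is:
JSD(P||Q) = 0.5 × D_KL(P||M) + 0.5 × D_KL(Q||M)
where M = 0.5 × (P + Q) is the mixture distribution.

M = 0.5 × (1/8, 1/4, 1/2, 1/8) + 0.5 × (2/7, 1/4, 9/28, 1/7) = (0.205357, 1/4, 0.410714, 0.133929)

D_KL(P||M) = 0.0277 nats
D_KL(Q||M) = 0.0248 nats

JSD(P||Q) = 0.5 × 0.0277 + 0.5 × 0.0248 = 0.0262 nats

Unlike KL divergence, JSD is symmetric and bounded: 0 ≤ JSD ≤ log(2).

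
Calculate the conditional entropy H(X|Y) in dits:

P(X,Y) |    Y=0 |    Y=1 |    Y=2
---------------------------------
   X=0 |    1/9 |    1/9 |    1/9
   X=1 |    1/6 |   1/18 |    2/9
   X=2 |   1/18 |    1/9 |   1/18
0.4351 dits

Using the chain rule: H(X|Y) = H(X,Y) - H(Y)

First, compute H(X,Y) = 0.9082 dits

Marginal P(Y) = (1/3, 5/18, 7/18)
H(Y) = 0.4731 dits

H(X|Y) = H(X,Y) - H(Y) = 0.9082 - 0.4731 = 0.4351 dits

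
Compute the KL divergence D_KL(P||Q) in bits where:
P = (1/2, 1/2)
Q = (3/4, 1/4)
0.2075 bits

KL divergence: D_KL(P||Q) = Σ p(x) log(p(x)/q(x))

Computing term by term:
  x=0: 1/2 × log_2[(1/2)/(3/4)] = 1/2 × -0.5850 = -0.2925
  x=1: 1/2 × log_2[(1/2)/(1/4)] = 1/2 × 1.0000 = 0.5000

D_KL(P||Q) = 0.2075 bits

Note: KL divergence is always non-negative and equals 0 iff P = Q.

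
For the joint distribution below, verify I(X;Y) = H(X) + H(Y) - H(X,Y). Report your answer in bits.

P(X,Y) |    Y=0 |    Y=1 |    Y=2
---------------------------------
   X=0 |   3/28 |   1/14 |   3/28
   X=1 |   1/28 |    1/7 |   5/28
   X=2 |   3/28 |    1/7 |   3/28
I(X;Y) = 0.0669 bits

Mutual information has multiple equivalent forms:
- I(X;Y) = H(X) - H(X|Y)
- I(X;Y) = H(Y) - H(Y|X)
- I(X;Y) = H(X) + H(Y) - H(X,Y)

Computing all quantities:
H(X) = 1.5774, H(Y) = 1.5601, H(X,Y) = 3.0706
H(X|Y) = 1.5105, H(Y|X) = 1.4932

Verification:
H(X) - H(X|Y) = 1.5774 - 1.5105 = 0.0669
H(Y) - H(Y|X) = 1.5601 - 1.4932 = 0.0669
H(X) + H(Y) - H(X,Y) = 1.5774 + 1.5601 - 3.0706 = 0.0669

All forms give I(X;Y) = 0.0669 bits. ✓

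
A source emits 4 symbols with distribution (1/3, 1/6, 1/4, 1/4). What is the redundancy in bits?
0.0409 bits

Redundancy measures how far a source is from maximum entropy:
R = H_max - H(X)

Maximum entropy for 4 symbols: H_max = log_2(4) = 2.0000 bits
Actual entropy: H(X) = 1.9591 bits
Redundancy: R = 2.0000 - 1.9591 = 0.0409 bits

This redundancy represents potential for compression: the source could be compressed by 0.0409 bits per symbol.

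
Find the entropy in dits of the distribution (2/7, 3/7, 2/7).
0.4686 dits

Shannon entropy is H(X) = -Σ p(x) log p(x).

For P = (2/7, 3/7, 2/7):
H = -2/7 × log_10(2/7) -3/7 × log_10(3/7) -2/7 × log_10(2/7)
H = 0.4686 dits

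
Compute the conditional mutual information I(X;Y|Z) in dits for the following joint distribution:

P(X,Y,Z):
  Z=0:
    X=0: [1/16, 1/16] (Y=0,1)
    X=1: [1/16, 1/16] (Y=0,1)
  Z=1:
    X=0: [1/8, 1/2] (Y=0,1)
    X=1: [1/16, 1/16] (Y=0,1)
0.0097 dits

Conditional mutual information: I(X;Y|Z) = H(X|Z) + H(Y|Z) - H(X,Y|Z)

H(Z) = 0.2442
H(X,Z) = 0.4662 → H(X|Z) = 0.2220
H(Y,Z) = 0.5026 → H(Y|Z) = 0.2584
H(X,Y,Z) = 0.7149 → H(X,Y|Z) = 0.4707

I(X;Y|Z) = 0.2220 + 0.2584 - 0.4707 = 0.0097 dits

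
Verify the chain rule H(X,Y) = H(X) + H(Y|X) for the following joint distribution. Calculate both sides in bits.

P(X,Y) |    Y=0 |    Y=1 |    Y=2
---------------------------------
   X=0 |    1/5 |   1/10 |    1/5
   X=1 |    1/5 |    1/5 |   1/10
H(X,Y) = 2.5219, H(X) = 1.0000, H(Y|X) = 1.5219 (all in bits)

Chain rule: H(X,Y) = H(X) + H(Y|X)

Left side — joint entropy directly:
H(X,Y) = -Σ p(x,y) log p(x,y) = 2.5219 bits

Right side — compute H(Y|X) from the conditional distributions:
P(X) = (1/2, 1/2), so H(X) = 1.0000 bits
H(Y|X) = Σ_x P(X=x) · H(Y|X=x):
  P(Y|X=0) = (2/5, 1/5, 2/5), H(Y|X=0) = 1.5219, weight P(X=0) = 1/2
  P(Y|X=1) = (2/5, 2/5, 1/5), H(Y|X=1) = 1.5219, weight P(X=1) = 1/2
H(Y|X) = 1.5219 bits

H(X) + H(Y|X) = 1.0000 + 1.5219 = 2.5219 bits

Both sides equal 2.5219 bits. ✓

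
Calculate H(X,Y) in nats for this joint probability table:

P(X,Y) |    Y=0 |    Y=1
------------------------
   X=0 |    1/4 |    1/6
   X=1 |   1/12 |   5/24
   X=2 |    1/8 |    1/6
1.7376 nats

Joint entropy is H(X,Y) = -Σ_{x,y} p(x,y) log p(x,y).

Summing over all non-zero entries:
H(X,Y) = -[1/4·log_e(1/4) + 1/6·log_e(1/6) + 1/12·log_e(1/12) + 5/24·log_e(5/24) + 1/8·log_e(1/8) + 1/6·log_e(1/6)]
H(X,Y) = 1.7376 nats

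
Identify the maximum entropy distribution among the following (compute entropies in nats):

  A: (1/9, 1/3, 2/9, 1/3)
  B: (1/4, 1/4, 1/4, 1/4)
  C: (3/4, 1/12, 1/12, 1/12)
B

For a discrete distribution over n outcomes, entropy is maximized by the uniform distribution.

Computing entropies:
H(A) = 1.3108 nats
H(B) = 1.3863 nats
H(C) = 0.8370 nats

The uniform distribution (where all probabilities equal 1/4) achieves the maximum entropy of log_e(4) = 1.3863 nats.

Distribution B has the highest entropy.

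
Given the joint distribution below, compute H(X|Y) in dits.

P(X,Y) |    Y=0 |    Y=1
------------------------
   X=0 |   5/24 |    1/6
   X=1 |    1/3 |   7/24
0.2872 dits

Using the chain rule: H(X|Y) = H(X,Y) - H(Y)

First, compute H(X,Y) = 0.5867 dits

Marginal P(Y) = (13/24, 11/24)
H(Y) = 0.2995 dits

H(X|Y) = H(X,Y) - H(Y) = 0.5867 - 0.2995 = 0.2872 dits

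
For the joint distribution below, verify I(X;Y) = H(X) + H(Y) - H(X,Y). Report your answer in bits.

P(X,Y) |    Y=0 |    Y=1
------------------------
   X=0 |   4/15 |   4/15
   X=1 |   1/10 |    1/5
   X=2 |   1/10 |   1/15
I(X;Y) = 0.0261 bits

Mutual information has multiple equivalent forms:
- I(X;Y) = H(X) - H(X|Y)
- I(X;Y) = H(Y) - H(Y|X)
- I(X;Y) = H(X) + H(Y) - H(X,Y)

Computing all quantities:
H(X) = 1.4356, H(Y) = 0.9968, H(X,Y) = 2.4062
H(X|Y) = 1.4094, H(Y|X) = 0.9706

Verification:
H(X) - H(X|Y) = 1.4356 - 1.4094 = 0.0261
H(Y) - H(Y|X) = 0.9968 - 0.9706 = 0.0261
H(X) + H(Y) - H(X,Y) = 1.4356 + 0.9968 - 2.4062 = 0.0261

All forms give I(X;Y) = 0.0261 bits. ✓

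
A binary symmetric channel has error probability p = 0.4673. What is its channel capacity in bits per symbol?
0.0031 bits

For a binary symmetric channel (BSC) with error probability p:
Capacity C = 1 - H(p) bits per symbol

where H(p) = -p log₂(p) - (1-p) log₂(1-p) is the binary entropy function.

H(0.4673) = 0.9969 bits
C = 1 - 0.9969 = 0.0031 bits per symbol

This means we can reliably transmit up to 0.0031 bits of information per channel use.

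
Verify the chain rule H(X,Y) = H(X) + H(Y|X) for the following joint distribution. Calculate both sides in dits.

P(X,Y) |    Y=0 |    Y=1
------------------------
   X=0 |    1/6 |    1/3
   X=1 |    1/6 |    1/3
H(X,Y) = 0.5775, H(X) = 0.3010, H(Y|X) = 0.2764 (all in dits)

Chain rule: H(X,Y) = H(X) + H(Y|X)

Left side — joint entropy directly:
H(X,Y) = -Σ p(x,y) log p(x,y) = 0.5775 dits

Right side — compute H(Y|X) from the conditional distributions:
P(X) = (1/2, 1/2), so H(X) = 0.3010 dits
H(Y|X) = Σ_x P(X=x) · H(Y|X=x):
  P(Y|X=0) = (1/3, 2/3), H(Y|X=0) = 0.2764, weight P(X=0) = 1/2
  P(Y|X=1) = (1/3, 2/3), H(Y|X=1) = 0.2764, weight P(X=1) = 1/2
H(Y|X) = 0.2764 dits

H(X) + H(Y|X) = 0.3010 + 0.2764 = 0.5775 dits

Both sides equal 0.5775 dits. ✓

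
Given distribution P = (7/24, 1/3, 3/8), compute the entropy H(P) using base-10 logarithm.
0.4749 dits

Shannon entropy is H(X) = -Σ p(x) log p(x).

For P = (7/24, 1/3, 3/8):
H = -7/24 × log_10(7/24) -1/3 × log_10(1/3) -3/8 × log_10(3/8)
H = 0.4749 dits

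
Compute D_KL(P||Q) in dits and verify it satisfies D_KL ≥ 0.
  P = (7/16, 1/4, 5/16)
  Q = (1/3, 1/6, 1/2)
0.0319 dits

KL divergence satisfies the Gibbs inequality: D_KL(P||Q) ≥ 0 for all distributions P, Q.

D_KL(P||Q) = Σ p(x) log(p(x)/q(x))
Term by term:
  x=0: 7/16 × log_10[(7/16)/(1/3)] = 0.0517
  x=1: 1/4 × log_10[(1/4)/(1/6)] = 0.0440
  x=2: 5/16 × log_10[(5/16)/(1/2)] = -0.0638
D_KL(P||Q) = 0.0319 dits

D_KL(P||Q) = 0.0319 ≥ 0 ✓

This non-negativity is a fundamental property: relative entropy cannot be negative because it measures how different Q is from P.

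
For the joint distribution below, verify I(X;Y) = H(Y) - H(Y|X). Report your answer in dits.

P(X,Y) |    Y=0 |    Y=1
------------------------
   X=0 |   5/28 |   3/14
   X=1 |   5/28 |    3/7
I(X;Y) = 0.0058 dits

Mutual information has multiple equivalent forms:
- I(X;Y) = H(X) - H(X|Y)
- I(X;Y) = H(Y) - H(Y|X)
- I(X;Y) = H(X) + H(Y) - H(X,Y)

Computing all quantities:
H(X) = 0.2910, H(Y) = 0.2831, H(X,Y) = 0.5683
H(X|Y) = 0.2852, H(Y|X) = 0.2773

Verification:
H(X) - H(X|Y) = 0.2910 - 0.2852 = 0.0058
H(Y) - H(Y|X) = 0.2831 - 0.2773 = 0.0058
H(X) + H(Y) - H(X,Y) = 0.2910 + 0.2831 - 0.5683 = 0.0058

All forms give I(X;Y) = 0.0058 dits. ✓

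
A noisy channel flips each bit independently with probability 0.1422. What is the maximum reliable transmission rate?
0.4100 bits

For a binary symmetric channel (BSC) with error probability p:
Capacity C = 1 - H(p) bits per symbol

where H(p) = -p log₂(p) - (1-p) log₂(1-p) is the binary entropy function.

H(0.1422) = 0.5900 bits
C = 1 - 0.5900 = 0.4100 bits per symbol

This means we can reliably transmit up to 0.4100 bits of information per channel use.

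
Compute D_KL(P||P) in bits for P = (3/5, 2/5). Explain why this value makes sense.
0.0000 bits

KL divergence satisfies the Gibbs inequality: D_KL(P||Q) ≥ 0 for all distributions P, Q.

D_KL(P||Q) = Σ p(x) log(p(x)/q(x))
Each term is p(x) × log_2(p(x)/p(x)) = p(x) × log_2(1) = 0, so the sum is 0.
D_KL(P||Q) = 0.0000 bits

When P = Q, the KL divergence is exactly 0, as there is no 'divergence' between identical distributions.

This non-negativity is a fundamental property: relative entropy cannot be negative because it measures how different Q is from P.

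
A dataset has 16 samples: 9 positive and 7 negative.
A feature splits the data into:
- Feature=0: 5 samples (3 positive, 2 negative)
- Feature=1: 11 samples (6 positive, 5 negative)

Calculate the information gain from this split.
0.0019 bits

Information Gain = H(Y) - H(Y|Feature)

Before split:
P(positive) = 9/16 = 0.5625
H(Y) = 0.9887 bits

After split:
Feature=0: H = 0.9710 bits (weight = 5/16)
Feature=1: H = 0.9940 bits (weight = 11/16)
H(Y|Feature) = (5/16)×0.9710 + (11/16)×0.9940 = 0.9868 bits

Information Gain = 0.9887 - 0.9868 = 0.0019 bits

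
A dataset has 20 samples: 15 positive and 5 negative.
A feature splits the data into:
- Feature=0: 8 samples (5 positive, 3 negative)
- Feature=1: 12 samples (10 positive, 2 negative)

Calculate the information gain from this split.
0.0395 bits

Information Gain = H(Y) - H(Y|Feature)

Before split:
P(positive) = 15/20 = 0.7500
H(Y) = 0.8113 bits

After split:
Feature=0: H = 0.9544 bits (weight = 8/20)
Feature=1: H = 0.6500 bits (weight = 12/20)
H(Y|Feature) = (8/20)×0.9544 + (12/20)×0.6500 = 0.7718 bits

Information Gain = 0.8113 - 0.7718 = 0.0395 bits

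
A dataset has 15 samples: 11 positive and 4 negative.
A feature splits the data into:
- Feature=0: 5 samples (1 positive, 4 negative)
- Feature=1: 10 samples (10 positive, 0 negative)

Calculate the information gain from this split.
0.5960 bits

Information Gain = H(Y) - H(Y|Feature)

Before split:
P(positive) = 11/15 = 0.7333
H(Y) = 0.8366 bits

After split:
Feature=0: H = 0.7219 bits (weight = 5/15)
Feature=1: H = 0.0000 bits (weight = 10/15)
H(Y|Feature) = (5/15)×0.7219 + (10/15)×0.0000 = 0.2406 bits

Information Gain = 0.8366 - 0.2406 = 0.5960 bits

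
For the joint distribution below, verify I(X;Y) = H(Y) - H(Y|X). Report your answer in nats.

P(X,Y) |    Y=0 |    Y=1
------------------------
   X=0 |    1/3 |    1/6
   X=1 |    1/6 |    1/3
I(X;Y) = 0.0566 nats

Mutual information has multiple equivalent forms:
- I(X;Y) = H(X) - H(X|Y)
- I(X;Y) = H(Y) - H(Y|X)
- I(X;Y) = H(X) + H(Y) - H(X,Y)

Computing all quantities:
H(X) = 0.6931, H(Y) = 0.6931, H(X,Y) = 1.3297
H(X|Y) = 0.6365, H(Y|X) = 0.6365

Verification:
H(X) - H(X|Y) = 0.6931 - 0.6365 = 0.0566
H(Y) - H(Y|X) = 0.6931 - 0.6365 = 0.0566
H(X) + H(Y) - H(X,Y) = 0.6931 + 0.6931 - 1.3297 = 0.0566

All forms give I(X;Y) = 0.0566 nats. ✓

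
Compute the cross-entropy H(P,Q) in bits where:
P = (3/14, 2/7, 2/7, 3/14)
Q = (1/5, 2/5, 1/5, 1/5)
2.0362 bits

Cross-entropy: H(P,Q) = -Σ p(x) log q(x)

Alternatively: H(P,Q) = H(P) + D_KL(P||Q)
H(P) = 1.9852 bits
D_KL(P||Q) = 0.0510 bits

H(P,Q) = 1.9852 + 0.0510 = 2.0362 bits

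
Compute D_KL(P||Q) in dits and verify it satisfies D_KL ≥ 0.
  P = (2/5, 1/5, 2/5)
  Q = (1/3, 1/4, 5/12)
0.0052 dits

KL divergence satisfies the Gibbs inequality: D_KL(P||Q) ≥ 0 for all distributions P, Q.

D_KL(P||Q) = Σ p(x) log(p(x)/q(x))
Term by term:
  x=0: 2/5 × log_10[(2/5)/(1/3)] = 0.0317
  x=1: 1/5 × log_10[(1/5)/(1/4)] = -0.0194
  x=2: 2/5 × log_10[(2/5)/(5/12)] = -0.0071
D_KL(P||Q) = 0.0052 dits

D_KL(P||Q) = 0.0052 ≥ 0 ✓

This non-negativity is a fundamental property: relative entropy cannot be negative because it measures how different Q is from P.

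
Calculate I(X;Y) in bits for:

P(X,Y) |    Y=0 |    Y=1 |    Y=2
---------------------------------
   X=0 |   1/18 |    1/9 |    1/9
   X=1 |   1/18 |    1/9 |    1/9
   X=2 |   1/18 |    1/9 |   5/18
0.0364 bits

Mutual information: I(X;Y) = H(X) + H(Y) - H(X,Y)

Marginals:
P(X) = (5/18, 5/18, 4/9), H(X) = 1.5466 bits
P(Y) = (1/6, 1/3, 1/2), H(Y) = 1.4591 bits

Joint entropy: H(X,Y) = 2.9694 bits

I(X;Y) = 1.5466 + 1.4591 - 2.9694 = 0.0364 bits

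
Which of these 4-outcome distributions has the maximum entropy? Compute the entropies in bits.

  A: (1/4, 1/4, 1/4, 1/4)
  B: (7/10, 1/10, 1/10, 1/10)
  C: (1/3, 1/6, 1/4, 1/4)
A

For a discrete distribution over n outcomes, entropy is maximized by the uniform distribution.

Computing entropies:
H(A) = 2.0000 bits
H(B) = 1.3568 bits
H(C) = 1.9591 bits

The uniform distribution (where all probabilities equal 1/4) achieves the maximum entropy of log_2(4) = 2.0000 bits.

Distribution A has the highest entropy.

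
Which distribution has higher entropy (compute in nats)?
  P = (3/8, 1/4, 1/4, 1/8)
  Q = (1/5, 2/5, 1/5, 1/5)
Q

Computing entropies in nats:
H(P) = 1.3209
H(Q) = 1.3322

Distribution Q has higher entropy.

Intuition: The distribution closer to uniform (more spread out) has higher entropy.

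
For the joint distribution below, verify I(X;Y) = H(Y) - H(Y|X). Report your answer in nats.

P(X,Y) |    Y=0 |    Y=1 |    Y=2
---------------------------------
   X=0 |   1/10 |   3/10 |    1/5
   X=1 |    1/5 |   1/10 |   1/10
I(X;Y) = 0.0662 nats

Mutual information has multiple equivalent forms:
- I(X;Y) = H(X) - H(X|Y)
- I(X;Y) = H(Y) - H(Y|X)
- I(X;Y) = H(X) + H(Y) - H(X,Y)

Computing all quantities:
H(X) = 0.6730, H(Y) = 1.0889, H(X,Y) = 1.6957
H(X|Y) = 0.6068, H(Y|X) = 1.0227

Verification:
H(X) - H(X|Y) = 0.6730 - 0.6068 = 0.0662
H(Y) - H(Y|X) = 1.0889 - 1.0227 = 0.0662
H(X) + H(Y) - H(X,Y) = 0.6730 + 1.0889 - 1.6957 = 0.0662

All forms give I(X;Y) = 0.0662 nats. ✓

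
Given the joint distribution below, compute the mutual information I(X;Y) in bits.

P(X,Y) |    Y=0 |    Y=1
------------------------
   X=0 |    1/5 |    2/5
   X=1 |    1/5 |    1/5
0.0200 bits

Mutual information: I(X;Y) = H(X) + H(Y) - H(X,Y)

Marginals:
P(X) = (3/5, 2/5), H(X) = 0.9710 bits
P(Y) = (2/5, 3/5), H(Y) = 0.9710 bits

Joint entropy: H(X,Y) = 1.9219 bits

I(X;Y) = 0.9710 + 0.9710 - 1.9219 = 0.0200 bits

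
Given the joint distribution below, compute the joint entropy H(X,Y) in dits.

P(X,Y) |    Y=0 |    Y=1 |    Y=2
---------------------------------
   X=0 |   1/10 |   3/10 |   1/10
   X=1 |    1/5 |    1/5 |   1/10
0.7365 dits

Joint entropy is H(X,Y) = -Σ_{x,y} p(x,y) log p(x,y).

Summing over all non-zero entries:
H(X,Y) = -[1/10·log_10(1/10) + 3/10·log_10(3/10) + 1/10·log_10(1/10) + 1/5·log_10(1/5) + 1/5·log_10(1/5) + 1/10·log_10(1/10)]
H(X,Y) = 0.7365 dits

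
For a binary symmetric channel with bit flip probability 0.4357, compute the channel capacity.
0.0120 bits

For a binary symmetric channel (BSC) with error probability p:
Capacity C = 1 - H(p) bits per symbol

where H(p) = -p log₂(p) - (1-p) log₂(1-p) is the binary entropy function.

H(0.4357) = 0.9880 bits
C = 1 - 0.9880 = 0.0120 bits per symbol

This means we can reliably transmit up to 0.0120 bits of information per channel use.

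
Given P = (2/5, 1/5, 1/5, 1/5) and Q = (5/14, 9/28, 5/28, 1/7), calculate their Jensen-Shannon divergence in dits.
0.0045 dits

Jensen-Shannon divergence is:
JSD(P||Q) = 0.5 × D_KL(P||M) + 0.5 × D_KL(Q||M)
where M = 0.5 × (P + Q) is the mixture distribution.

M = 0.5 × (2/5, 1/5, 1/5, 1/5) + 0.5 × (5/14, 9/28, 5/28, 1/7) = (0.378571, 0.260714, 0.189286, 6/35)

D_KL(P||M) = 0.0047 dits
D_KL(Q||M) = 0.0044 dits

JSD(P||Q) = 0.5 × 0.0047 + 0.5 × 0.0044 = 0.0045 dits

Unlike KL divergence, JSD is symmetric and bounded: 0 ≤ JSD ≤ log(2).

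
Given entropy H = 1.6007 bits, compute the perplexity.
3.0329

Perplexity is 2^H (or exp(H) for natural log).

H = 1.6007 bits
Perplexity = 2^1.6007 = 3.0329

Interpretation: The model's uncertainty is equivalent to choosing uniformly among 3.0 options.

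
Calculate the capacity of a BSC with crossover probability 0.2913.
0.1296 bits

For a binary symmetric channel (BSC) with error probability p:
Capacity C = 1 - H(p) bits per symbol

where H(p) = -p log₂(p) - (1-p) log₂(1-p) is the binary entropy function.

H(0.2913) = 0.8704 bits
C = 1 - 0.8704 = 0.1296 bits per symbol

This means we can reliably transmit up to 0.1296 bits of information per channel use.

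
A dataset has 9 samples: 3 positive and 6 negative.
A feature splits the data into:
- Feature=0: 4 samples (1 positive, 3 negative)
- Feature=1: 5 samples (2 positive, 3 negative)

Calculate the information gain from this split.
0.0183 bits

Information Gain = H(Y) - H(Y|Feature)

Before split:
P(positive) = 3/9 = 0.3333
H(Y) = 0.9183 bits

After split:
Feature=0: H = 0.8113 bits (weight = 4/9)
Feature=1: H = 0.9710 bits (weight = 5/9)
H(Y|Feature) = (4/9)×0.8113 + (5/9)×0.9710 = 0.9000 bits

Information Gain = 0.9183 - 0.9000 = 0.0183 bits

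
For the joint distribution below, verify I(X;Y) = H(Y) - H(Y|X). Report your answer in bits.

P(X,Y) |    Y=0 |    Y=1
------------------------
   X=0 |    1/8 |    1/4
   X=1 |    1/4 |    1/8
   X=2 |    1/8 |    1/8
I(X;Y) = 0.0613 bits

Mutual information has multiple equivalent forms:
- I(X;Y) = H(X) - H(X|Y)
- I(X;Y) = H(Y) - H(Y|X)
- I(X;Y) = H(X) + H(Y) - H(X,Y)

Computing all quantities:
H(X) = 1.5613, H(Y) = 1.0000, H(X,Y) = 2.5000
H(X|Y) = 1.5000, H(Y|X) = 0.9387

Verification:
H(X) - H(X|Y) = 1.5613 - 1.5000 = 0.0613
H(Y) - H(Y|X) = 1.0000 - 0.9387 = 0.0613
H(X) + H(Y) - H(X,Y) = 1.5613 + 1.0000 - 2.5000 = 0.0613

All forms give I(X;Y) = 0.0613 bits. ✓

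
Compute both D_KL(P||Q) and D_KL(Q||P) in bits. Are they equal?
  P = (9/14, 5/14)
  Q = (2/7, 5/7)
D_KL(P||Q) = 0.3950, D_KL(Q||P) = 0.3800

KL divergence is not symmetric: D_KL(P||Q) ≠ D_KL(Q||P) in general.

D_KL(P||Q) = 0.3950 bits
D_KL(Q||P) = 0.3800 bits

No, they are not equal!

This asymmetry is why KL divergence is not a true distance metric.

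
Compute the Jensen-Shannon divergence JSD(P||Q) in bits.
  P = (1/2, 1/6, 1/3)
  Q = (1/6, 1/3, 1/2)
0.0954 bits

Jensen-Shannon divergence is:
JSD(P||Q) = 0.5 × D_KL(P||M) + 0.5 × D_KL(Q||M)
where M = 0.5 × (P + Q) is the mixture distribution.

M = 0.5 × (1/2, 1/6, 1/3) + 0.5 × (1/6, 1/3, 1/2) = (1/3, 1/4, 5/12)

D_KL(P||M) = 0.0877 bits
D_KL(Q||M) = 0.1032 bits

JSD(P||Q) = 0.5 × 0.0877 + 0.5 × 0.1032 = 0.0954 bits

Unlike KL divergence, JSD is symmetric and bounded: 0 ≤ JSD ≤ log(2).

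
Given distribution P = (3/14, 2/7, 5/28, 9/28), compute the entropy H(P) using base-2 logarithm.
1.9628 bits

Shannon entropy is H(X) = -Σ p(x) log p(x).

For P = (3/14, 2/7, 5/28, 9/28):
H = -3/14 × log_2(3/14) -2/7 × log_2(2/7) -5/28 × log_2(5/28) -9/28 × log_2(9/28)
H = 1.9628 bits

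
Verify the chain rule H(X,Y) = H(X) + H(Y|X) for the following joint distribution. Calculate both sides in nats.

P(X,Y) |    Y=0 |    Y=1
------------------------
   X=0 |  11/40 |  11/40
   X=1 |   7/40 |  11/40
H(X,Y) = 1.3701, H(X) = 0.6881, H(Y|X) = 0.6819 (all in nats)

Chain rule: H(X,Y) = H(X) + H(Y|X)

Left side — joint entropy directly:
H(X,Y) = -Σ p(x,y) log p(x,y) = 1.3701 nats

Right side — compute H(Y|X) from the conditional distributions:
P(X) = (11/20, 9/20), so H(X) = 0.6881 nats
H(Y|X) = Σ_x P(X=x) · H(Y|X=x):
  P(Y|X=0) = (1/2, 1/2), H(Y|X=0) = 0.6931, weight P(X=0) = 11/20
  P(Y|X=1) = (7/18, 11/18), H(Y|X=1) = 0.6682, weight P(X=1) = 9/20
H(Y|X) = 0.6819 nats

H(X) + H(Y|X) = 0.6881 + 0.6819 = 1.3701 nats

Both sides equal 1.3701 nats. ✓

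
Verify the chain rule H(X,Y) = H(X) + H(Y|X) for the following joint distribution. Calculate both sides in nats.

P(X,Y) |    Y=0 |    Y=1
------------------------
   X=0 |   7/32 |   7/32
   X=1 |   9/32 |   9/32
H(X,Y) = 1.3785, H(X) = 0.6853, H(Y|X) = 0.6931 (all in nats)

Chain rule: H(X,Y) = H(X) + H(Y|X)

Left side — joint entropy directly:
H(X,Y) = -Σ p(x,y) log p(x,y) = 1.3785 nats

Right side — compute H(Y|X) from the conditional distributions:
P(X) = (7/16, 9/16), so H(X) = 0.6853 nats
H(Y|X) = Σ_x P(X=x) · H(Y|X=x):
  P(Y|X=0) = (1/2, 1/2), H(Y|X=0) = 0.6931, weight P(X=0) = 7/16
  P(Y|X=1) = (1/2, 1/2), H(Y|X=1) = 0.6931, weight P(X=1) = 9/16
H(Y|X) = 0.6931 nats

H(X) + H(Y|X) = 0.6853 + 0.6931 = 1.3785 nats

Both sides equal 1.3785 nats. ✓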